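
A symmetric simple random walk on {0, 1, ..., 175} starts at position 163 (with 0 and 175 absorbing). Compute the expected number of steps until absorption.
E[τ | X_0 = 163] = 1956

Let v_k = E[τ | X_0 = k]. Boundary: v_0 = v_175 = 0. Recurrence: v_k = 1 + (v_{k-1} + v_{k+1})/2 for 1 ≤ k ≤ 174. The particular solution to v_k − (v_{k-1} + v_{k+1})/2 = 1 is v_k = −k^2. Adding homogeneous solution A + B k and matching boundaries gives v_k = k (175 − k). Substituting k = 163: v_163 = 163 · 12 = 1956.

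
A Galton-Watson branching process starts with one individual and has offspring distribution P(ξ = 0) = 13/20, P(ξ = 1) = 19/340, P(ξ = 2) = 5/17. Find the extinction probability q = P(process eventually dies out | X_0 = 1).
q = 1

Mean offspring μ = 0·13/20 + 1·19/340 + 2·5/17 = 219/340 ≤ 1. For μ ≤ 1 with offspring not concentrated at 1, the Galton-Watson process goes extinct almost surely, so q = 1.
(Algebraic check: The pgf is f(s) = 13/20 + 19/340·s + 5/17·s². The extinction probability q is the smallest fixed point of f in [0, 1]. Setting s = f(s):
  5/17·s² + (19/340 − 1)·s + 13/20 = 0
  5/17·s² − (13/20 + 5/17)·s + 13/20 = 0
which factors as (s − 1)·(5/17·s − 13/20) = 0, giving roots s = 1 and s = (13/20)/(5/17) = 221/100. Since 221/100 ≥ 1, the smallest root in [0, 1] is s = 1.)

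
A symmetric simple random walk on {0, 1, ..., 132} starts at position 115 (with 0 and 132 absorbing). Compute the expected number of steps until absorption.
E[τ | X_0 = 115] = 1955

Let v_k = E[τ | X_0 = k]. Boundary: v_0 = v_132 = 0. Recurrence: v_k = 1 + (v_{k-1} + v_{k+1})/2 for 1 ≤ k ≤ 131. The particular solution to v_k − (v_{k-1} + v_{k+1})/2 = 1 is v_k = −k^2. Adding homogeneous solution A + B k and matching boundaries gives v_k = k (132 − k). Substituting k = 115: v_115 = 115 · 17 = 1955.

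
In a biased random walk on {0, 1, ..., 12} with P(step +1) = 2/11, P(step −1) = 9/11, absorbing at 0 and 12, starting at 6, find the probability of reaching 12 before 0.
P(hit 12 before 0) = (1 − (9/2)^6) / (1 − (9/2)^12) = 64/531505

Let u_k denote P(reach 12 before 0 | start at k). Boundary: u_0 = 0, u_12 = 1. Recurrence: u_k = 2/11·u_{k+1} + 9/11·u_{k-1} for 1 ≤ k ≤ 11. Try u_k = A + B·r^k with r = q/p = (9/11)/(2/11) = 9/2. Substitution satisfies the recurrence; boundary conditions give:
  u_k = (1 − r^k) / (1 − r^N) = (1 − (9/2)^6) / (1 − (9/2)^12) = 64/531505.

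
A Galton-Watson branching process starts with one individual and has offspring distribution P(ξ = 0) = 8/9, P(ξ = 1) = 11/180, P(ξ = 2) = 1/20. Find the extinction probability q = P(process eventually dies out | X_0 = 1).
q = 1

Mean offspring μ = 0·8/9 + 1·11/180 + 2·1/20 = 29/180 ≤ 1. For μ ≤ 1 with offspring not concentrated at 1, the Galton-Watson process goes extinct almost surely, so q = 1.
(Algebraic check: The pgf is f(s) = 8/9 + 11/180·s + 1/20·s². The extinction probability q is the smallest fixed point of f in [0, 1]. Setting s = f(s):
  1/20·s² + (11/180 − 1)·s + 8/9 = 0
  1/20·s² − (8/9 + 1/20)·s + 8/9 = 0
which factors as (s − 1)·(1/20·s − 8/9) = 0, giving roots s = 1 and s = (8/9)/(1/20) = 160/9. Since 160/9 ≥ 1, the smallest root in [0, 1] is s = 1.)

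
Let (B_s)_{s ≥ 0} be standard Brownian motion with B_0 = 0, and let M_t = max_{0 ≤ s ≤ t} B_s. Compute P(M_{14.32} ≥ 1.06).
P(M_{14.32} ≥ 1.06) = 2·P(B_{14.32} ≥ 1.06) = 2(1 − Φ(1.06/√14.32)) ≈ 0.7794

By the reflection principle for Brownian motion, P(M_t ≥ a) = 2 · P(B_t ≥ a) for a ≥ 0. Since B_t ~ N(0, t), P(B_t ≥ 1.06) = 1 − Φ(1.06/√t) = 1 − Φ(1.06/√14.32) = 1 − Φ(0.2801). So
  P(M_{14.32} ≥ 1.06) = 2(1 − Φ(0.2801)) ≈ 0.7794.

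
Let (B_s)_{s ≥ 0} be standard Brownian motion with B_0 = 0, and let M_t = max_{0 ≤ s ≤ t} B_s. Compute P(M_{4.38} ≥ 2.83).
P(M_{4.38} ≥ 2.83) = 2·P(B_{4.38} ≥ 2.83) = 2(1 − Φ(2.83/√4.38)) ≈ 0.1763

By the reflection principle for Brownian motion, P(M_t ≥ a) = 2 · P(B_t ≥ a) for a ≥ 0. Since B_t ~ N(0, t), P(B_t ≥ 2.83) = 1 − Φ(2.83/√t) = 1 − Φ(2.83/√4.38) = 1 − Φ(1.3522). So
  P(M_{4.38} ≥ 2.83) = 2(1 − Φ(1.3522)) ≈ 0.1763.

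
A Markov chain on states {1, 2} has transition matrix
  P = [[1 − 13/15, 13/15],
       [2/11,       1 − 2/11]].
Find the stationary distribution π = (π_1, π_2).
π_1 = 30/173, π_2 = 143/173

Solve πP = π with π_1 + π_2 = 1. From πP = π: π_1 · (1 − 13/15) + π_2 · 2/11 = π_1 ⇒ π_2 · 2/11 = π_1 · 13/15 ⇒ π_2/π_1 = (13/15)/(2/11) = 143/30. Together with π_1 + π_2 = 1:
  π_1 = (2/11)/(13/15 + 2/11) = (2/11)/(173/165) = 30/173,
  π_2 = (13/15)/(13/15 + 2/11) = (13/15)/(173/165) = 143/173.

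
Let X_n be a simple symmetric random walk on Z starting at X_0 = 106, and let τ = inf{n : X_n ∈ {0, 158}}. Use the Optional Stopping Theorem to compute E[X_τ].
E[X_τ] = 106

X_n is a martingale and τ is a bounded-mean stopping time (indeed τ is finite a.s. with bounded expectation since the walk is in a bounded region). By the OST, E[X_τ] = E[X_0] = 106. Equivalently: E[X_τ] = 158 · P(hit 158 first) + 0 · P(hit 0 first) = 158 · (106/158) = 106.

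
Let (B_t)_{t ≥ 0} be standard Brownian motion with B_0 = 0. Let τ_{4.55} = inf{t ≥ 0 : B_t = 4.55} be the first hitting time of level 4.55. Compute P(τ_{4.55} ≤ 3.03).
P(τ_{4.55} ≤ 3.03) = 2(1 − Φ(4.55/√3.03)) = 2(1 − Φ(2.6139)) ≈ 0.0090

By the reflection principle for standard BM, P(τ_b ≤ t) = 2 · P(B_t ≥ b). Since B_t ~ N(0, t), P(B_t ≥ 4.55) = 1 − Φ(4.55/√t) = 1 − Φ(4.55/√3.03) = 1 − Φ(2.6139) ≈ 0.00448. Doubling: P(τ_{4.55} ≤ 3.03) ≈ 2 · 0.00448 = 0.00896 ≈ 0.0090.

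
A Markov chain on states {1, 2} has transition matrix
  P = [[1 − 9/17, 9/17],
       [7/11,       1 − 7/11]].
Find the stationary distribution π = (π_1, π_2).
π_1 = 119/218, π_2 = 99/218

Solve πP = π with π_1 + π_2 = 1. From πP = π: π_1 · (1 − 9/17) + π_2 · 7/11 = π_1 ⇒ π_2 · 7/11 = π_1 · 9/17 ⇒ π_2/π_1 = (9/17)/(7/11) = 99/119. Together with π_1 + π_2 = 1:
  π_1 = (7/11)/(9/17 + 7/11) = (7/11)/(218/187) = 119/218,
  π_2 = (9/17)/(9/17 + 7/11) = (9/17)/(218/187) = 99/218.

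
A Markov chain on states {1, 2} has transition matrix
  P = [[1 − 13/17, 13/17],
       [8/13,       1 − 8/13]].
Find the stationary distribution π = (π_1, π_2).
π_1 = 136/305, π_2 = 169/305

Solve πP = π with π_1 + π_2 = 1. From πP = π: π_1 · (1 − 13/17) + π_2 · 8/13 = π_1 ⇒ π_2 · 8/13 = π_1 · 13/17 ⇒ π_2/π_1 = (13/17)/(8/13) = 169/136. Together with π_1 + π_2 = 1:
  π_1 = (8/13)/(13/17 + 8/13) = (8/13)/(305/221) = 136/305,
  π_2 = (13/17)/(13/17 + 8/13) = (13/17)/(305/221) = 169/305.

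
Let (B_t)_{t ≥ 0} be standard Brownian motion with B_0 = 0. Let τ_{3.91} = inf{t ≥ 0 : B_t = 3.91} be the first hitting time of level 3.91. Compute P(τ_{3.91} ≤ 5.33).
P(τ_{3.91} ≤ 5.33) = 2(1 − Φ(3.91/√5.33)) = 2(1 − Φ(1.6936)) ≈ 0.0903

By the reflection principle for standard BM, P(τ_b ≤ t) = 2 · P(B_t ≥ b). Since B_t ~ N(0, t), P(B_t ≥ 3.91) = 1 − Φ(3.91/√t) = 1 − Φ(3.91/√5.33) = 1 − Φ(1.6936) ≈ 0.04517. Doubling: P(τ_{3.91} ≤ 5.33) ≈ 2 · 0.04517 = 0.09034 ≈ 0.0903.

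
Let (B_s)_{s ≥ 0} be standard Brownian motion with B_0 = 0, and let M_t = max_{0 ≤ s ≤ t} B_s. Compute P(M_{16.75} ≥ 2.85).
P(M_{16.75} ≥ 2.85) = 2·P(B_{16.75} ≥ 2.85) = 2(1 − Φ(2.85/√16.75)) ≈ 0.4862

By the reflection principle for Brownian motion, P(M_t ≥ a) = 2 · P(B_t ≥ a) for a ≥ 0. Since B_t ~ N(0, t), P(B_t ≥ 2.85) = 1 − Φ(2.85/√t) = 1 − Φ(2.85/√16.75) = 1 − Φ(0.6964). So
  P(M_{16.75} ≥ 2.85) = 2(1 − Φ(0.6964)) ≈ 0.4862.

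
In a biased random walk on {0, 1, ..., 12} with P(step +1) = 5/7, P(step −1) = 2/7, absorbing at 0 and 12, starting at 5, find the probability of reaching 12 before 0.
P(hit 12 before 0) = (1 − (2/5)^5) / (1 − (2/5)^12) = 80546875/81378843

Let u_k denote P(reach 12 before 0 | start at k). Boundary: u_0 = 0, u_12 = 1. Recurrence: u_k = 5/7·u_{k+1} + 2/7·u_{k-1} for 1 ≤ k ≤ 11. Try u_k = A + B·r^k with r = q/p = (2/7)/(5/7) = 2/5. Substitution satisfies the recurrence; boundary conditions give:
  u_k = (1 − r^k) / (1 − r^N) = (1 − (2/5)^5) / (1 − (2/5)^12) = 80546875/81378843.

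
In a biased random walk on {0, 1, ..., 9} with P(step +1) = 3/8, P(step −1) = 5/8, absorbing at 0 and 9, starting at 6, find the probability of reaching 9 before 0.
P(hit 9 before 0) = (1 − (5/3)^6) / (1 − (5/3)^9) = 4104/19729

Let u_k denote P(reach 9 before 0 | start at k). Boundary: u_0 = 0, u_9 = 1. Recurrence: u_k = 3/8·u_{k+1} + 5/8·u_{k-1} for 1 ≤ k ≤ 8. Try u_k = A + B·r^k with r = q/p = (5/8)/(3/8) = 5/3. Substitution satisfies the recurrence; boundary conditions give:
  u_k = (1 − r^k) / (1 − r^N) = (1 − (5/3)^6) / (1 − (5/3)^9) = 4104/19729.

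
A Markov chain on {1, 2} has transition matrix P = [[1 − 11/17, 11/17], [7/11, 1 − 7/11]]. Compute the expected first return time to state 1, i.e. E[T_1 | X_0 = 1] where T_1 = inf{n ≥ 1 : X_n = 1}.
E[T_1 | X_0 = 1] = 1/π_1 = 240/119

For an irreducible recurrent Markov chain with stationary distribution π, E[T_i | X_0 = i] = 1/π_i (Kac's formula). Here π_1 = (7/11)/(11/17 + 7/11) = (7/11)/(240/187) = 119/240, so E[T_1 | X_0 = 1] = 1/π_1 = (11/17 + 7/11)/(7/11) = (240/187)/(7/11) = 240/119.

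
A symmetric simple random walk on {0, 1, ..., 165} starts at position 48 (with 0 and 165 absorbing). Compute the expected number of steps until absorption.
E[τ | X_0 = 48] = 5616

Let v_k = E[τ | X_0 = k]. Boundary: v_0 = v_165 = 0. Recurrence: v_k = 1 + (v_{k-1} + v_{k+1})/2 for 1 ≤ k ≤ 164. The particular solution to v_k − (v_{k-1} + v_{k+1})/2 = 1 is v_k = −k^2. Adding homogeneous solution A + B k and matching boundaries gives v_k = k (165 − k). Substituting k = 48: v_48 = 48 · 117 = 5616.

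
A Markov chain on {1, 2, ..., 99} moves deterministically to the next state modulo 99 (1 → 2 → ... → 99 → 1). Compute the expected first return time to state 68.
E[T_68 | X_0 = 68] = 99

The chain cycles deterministically, so starting at state 68 it returns in exactly 99 steps. Equivalently, the stationary distribution is uniform π_j = 1/99 for every state j, so by Kac's formula E[T_68] = 1/π_68 = 99.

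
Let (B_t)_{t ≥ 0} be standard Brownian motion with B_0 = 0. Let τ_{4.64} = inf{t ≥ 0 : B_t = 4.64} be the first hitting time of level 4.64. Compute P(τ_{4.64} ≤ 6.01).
P(τ_{4.64} ≤ 6.01) = 2(1 − Φ(4.64/√6.01)) = 2(1 − Φ(1.8927)) ≈ 0.0584

By the reflection principle for standard BM, P(τ_b ≤ t) = 2 · P(B_t ≥ b). Since B_t ~ N(0, t), P(B_t ≥ 4.64) = 1 − Φ(4.64/√t) = 1 − Φ(4.64/√6.01) = 1 − Φ(1.8927) ≈ 0.02920. Doubling: P(τ_{4.64} ≤ 6.01) ≈ 2 · 0.02920 = 0.05840 ≈ 0.0584.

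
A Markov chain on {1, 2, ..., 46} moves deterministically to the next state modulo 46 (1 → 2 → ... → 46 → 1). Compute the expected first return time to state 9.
E[T_9 | X_0 = 9] = 46

The chain cycles deterministically, so starting at state 9 it returns in exactly 46 steps. Equivalently, the stationary distribution is uniform π_j = 1/46 for every state j, so by Kac's formula E[T_9] = 1/π_9 = 46.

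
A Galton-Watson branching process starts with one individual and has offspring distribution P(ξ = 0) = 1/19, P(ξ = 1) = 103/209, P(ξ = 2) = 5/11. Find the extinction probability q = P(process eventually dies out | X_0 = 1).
q = 11/95

The pgf is f(s) = 1/19 + 103/209·s + 5/11·s². The extinction probability q is the smallest fixed point of f in [0, 1]. Setting s = f(s):
  5/11·s² + (103/209 − 1)·s + 1/19 = 0
  5/11·s² − (1/19 + 5/11)·s + 1/19 = 0
which factors as (s − 1)·(5/11·s − 1/19) = 0, giving roots s = 1 and s = (1/19)/(5/11) = 11/95.
Mean offspring μ = 103/209 + 2·5/11 = 293/209 > 1 (supercritical), so q < 1. The extinction probability is the smaller root: q = (1/19)/(5/11) = 11/95.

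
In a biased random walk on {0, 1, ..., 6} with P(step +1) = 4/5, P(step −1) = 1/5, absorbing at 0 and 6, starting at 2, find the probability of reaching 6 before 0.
P(hit 6 before 0) = (1 − (1/4)^2) / (1 − (1/4)^6) = 256/273

Let u_k denote P(reach 6 before 0 | start at k). Boundary: u_0 = 0, u_6 = 1. Recurrence: u_k = 4/5·u_{k+1} + 1/5·u_{k-1} for 1 ≤ k ≤ 5. Try u_k = A + B·r^k with r = q/p = (1/5)/(4/5) = 1/4. Substitution satisfies the recurrence; boundary conditions give:
  u_k = (1 − r^k) / (1 − r^N) = (1 − (1/4)^2) / (1 − (1/4)^6) = 256/273.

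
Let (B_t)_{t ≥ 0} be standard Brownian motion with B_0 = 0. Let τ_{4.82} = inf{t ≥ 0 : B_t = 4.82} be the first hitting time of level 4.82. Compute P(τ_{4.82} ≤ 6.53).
P(τ_{4.82} ≤ 6.53) = 2(1 − Φ(4.82/√6.53)) = 2(1 − Φ(1.8862)) ≈ 0.0593

By the reflection principle for standard BM, P(τ_b ≤ t) = 2 · P(B_t ≥ b). Since B_t ~ N(0, t), P(B_t ≥ 4.82) = 1 − Φ(4.82/√t) = 1 − Φ(4.82/√6.53) = 1 − Φ(1.8862) ≈ 0.02963. Doubling: P(τ_{4.82} ≤ 6.53) ≈ 2 · 0.02963 = 0.05926 ≈ 0.0593.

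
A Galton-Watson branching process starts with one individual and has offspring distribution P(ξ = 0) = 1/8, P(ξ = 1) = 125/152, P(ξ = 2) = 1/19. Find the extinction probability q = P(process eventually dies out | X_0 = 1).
q = 1

Mean offspring μ = 0·1/8 + 1·125/152 + 2·1/19 = 141/152 ≤ 1. For μ ≤ 1 with offspring not concentrated at 1, the Galton-Watson process goes extinct almost surely, so q = 1.
(Algebraic check: The pgf is f(s) = 1/8 + 125/152·s + 1/19·s². The extinction probability q is the smallest fixed point of f in [0, 1]. Setting s = f(s):
  1/19·s² + (125/152 − 1)·s + 1/8 = 0
  1/19·s² − (1/8 + 1/19)·s + 1/8 = 0
which factors as (s − 1)·(1/19·s − 1/8) = 0, giving roots s = 1 and s = (1/8)/(1/19) = 19/8. Since 19/8 ≥ 1, the smallest root in [0, 1] is s = 1.)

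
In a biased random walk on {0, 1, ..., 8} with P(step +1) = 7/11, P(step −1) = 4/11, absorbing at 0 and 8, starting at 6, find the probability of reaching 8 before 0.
P(hit 8 before 0) = (1 − (4/7)^6) / (1 − (4/7)^8) = 168609/172705

Let u_k denote P(reach 8 before 0 | start at k). Boundary: u_0 = 0, u_8 = 1. Recurrence: u_k = 7/11·u_{k+1} + 4/11·u_{k-1} for 1 ≤ k ≤ 7. Try u_k = A + B·r^k with r = q/p = (4/11)/(7/11) = 4/7. Substitution satisfies the recurrence; boundary conditions give:
  u_k = (1 − r^k) / (1 − r^N) = (1 − (4/7)^6) / (1 − (4/7)^8) = 168609/172705.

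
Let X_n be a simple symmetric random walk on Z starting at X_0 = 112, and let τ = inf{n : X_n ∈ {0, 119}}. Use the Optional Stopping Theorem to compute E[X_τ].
E[X_τ] = 112

X_n is a martingale and τ is a bounded-mean stopping time (indeed τ is finite a.s. with bounded expectation since the walk is in a bounded region). By the OST, E[X_τ] = E[X_0] = 112. Equivalently: E[X_τ] = 119 · P(hit 119 first) + 0 · P(hit 0 first) = 119 · (112/119) = 112.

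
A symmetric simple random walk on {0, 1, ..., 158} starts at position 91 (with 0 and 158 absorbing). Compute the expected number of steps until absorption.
E[τ | X_0 = 91] = 6097

Let v_k = E[τ | X_0 = k]. Boundary: v_0 = v_158 = 0. Recurrence: v_k = 1 + (v_{k-1} + v_{k+1})/2 for 1 ≤ k ≤ 157. The particular solution to v_k − (v_{k-1} + v_{k+1})/2 = 1 is v_k = −k^2. Adding homogeneous solution A + B k and matching boundaries gives v_k = k (158 − k). Substituting k = 91: v_91 = 91 · 67 = 6097.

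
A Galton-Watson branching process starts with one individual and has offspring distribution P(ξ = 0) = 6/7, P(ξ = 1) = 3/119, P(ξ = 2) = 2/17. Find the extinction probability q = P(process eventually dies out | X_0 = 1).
q = 1

Mean offspring μ = 0·6/7 + 1·3/119 + 2·2/17 = 31/119 ≤ 1. For μ ≤ 1 with offspring not concentrated at 1, the Galton-Watson process goes extinct almost surely, so q = 1.
(Algebraic check: The pgf is f(s) = 6/7 + 3/119·s + 2/17·s². The extinction probability q is the smallest fixed point of f in [0, 1]. Setting s = f(s):
  2/17·s² + (3/119 − 1)·s + 6/7 = 0
  2/17·s² − (6/7 + 2/17)·s + 6/7 = 0
which factors as (s − 1)·(2/17·s − 6/7) = 0, giving roots s = 1 and s = (6/7)/(2/17) = 51/7. Since 51/7 ≥ 1, the smallest root in [0, 1] is s = 1.)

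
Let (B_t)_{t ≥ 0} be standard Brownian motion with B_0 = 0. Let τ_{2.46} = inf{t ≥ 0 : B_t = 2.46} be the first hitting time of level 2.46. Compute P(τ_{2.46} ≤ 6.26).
P(τ_{2.46} ≤ 6.26) = 2(1 − Φ(2.46/√6.26)) = 2(1 − Φ(0.9832)) ≈ 0.3255

By the reflection principle for standard BM, P(τ_b ≤ t) = 2 · P(B_t ≥ b). Since B_t ~ N(0, t), P(B_t ≥ 2.46) = 1 − Φ(2.46/√t) = 1 − Φ(2.46/√6.26) = 1 − Φ(0.9832) ≈ 0.16275. Doubling: P(τ_{2.46} ≤ 6.26) ≈ 2 · 0.16275 = 0.32550 ≈ 0.3255.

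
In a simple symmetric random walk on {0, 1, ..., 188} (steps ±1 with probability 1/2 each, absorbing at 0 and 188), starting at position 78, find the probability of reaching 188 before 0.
P(hit 188 before 0) = 78/188 = 39/94

Let u_k = P(hit 188 before 0 | start at k). Then u_0 = 0, u_188 = 1, and u_k = u_{k-1}/2 + u_{k+1}/2 for 1 ≤ k ≤ 187. This harmonic recurrence is solved by u_k = k/188, giving u_78 = 78/188 = 39/94.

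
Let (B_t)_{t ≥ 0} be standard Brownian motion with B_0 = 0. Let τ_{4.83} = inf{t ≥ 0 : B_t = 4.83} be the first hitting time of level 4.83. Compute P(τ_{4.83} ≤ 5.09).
P(τ_{4.83} ≤ 5.09) = 2(1 − Φ(4.83/√5.09)) = 2(1 − Φ(2.1409)) ≈ 0.0323

By the reflection principle for standard BM, P(τ_b ≤ t) = 2 · P(B_t ≥ b). Since B_t ~ N(0, t), P(B_t ≥ 4.83) = 1 − Φ(4.83/√t) = 1 − Φ(4.83/√5.09) = 1 − Φ(2.1409) ≈ 0.01614. Doubling: P(τ_{4.83} ≤ 5.09) ≈ 2 · 0.01614 = 0.03228 ≈ 0.0323.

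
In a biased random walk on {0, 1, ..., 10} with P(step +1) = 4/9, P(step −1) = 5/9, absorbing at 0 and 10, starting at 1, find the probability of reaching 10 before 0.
P(hit 10 before 0) = (1 − (5/4)^1) / (1 − (5/4)^10) = 262144/8717049

Let u_k denote P(reach 10 before 0 | start at k). Boundary: u_0 = 0, u_10 = 1. Recurrence: u_k = 4/9·u_{k+1} + 5/9·u_{k-1} for 1 ≤ k ≤ 9. Try u_k = A + B·r^k with r = q/p = (5/9)/(4/9) = 5/4. Substitution satisfies the recurrence; boundary conditions give:
  u_k = (1 − r^k) / (1 − r^N) = (1 − (5/4)^1) / (1 − (5/4)^10) = 262144/8717049.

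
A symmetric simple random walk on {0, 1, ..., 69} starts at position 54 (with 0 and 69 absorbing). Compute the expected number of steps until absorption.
E[τ | X_0 = 54] = 810

Let v_k = E[τ | X_0 = k]. Boundary: v_0 = v_69 = 0. Recurrence: v_k = 1 + (v_{k-1} + v_{k+1})/2 for 1 ≤ k ≤ 68. The particular solution to v_k − (v_{k-1} + v_{k+1})/2 = 1 is v_k = −k^2. Adding homogeneous solution A + B k and matching boundaries gives v_k = k (69 − k). Substituting k = 54: v_54 = 54 · 15 = 810.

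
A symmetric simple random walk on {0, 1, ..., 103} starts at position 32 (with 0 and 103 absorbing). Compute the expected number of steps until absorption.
E[τ | X_0 = 32] = 2272

Let v_k = E[τ | X_0 = k]. Boundary: v_0 = v_103 = 0. Recurrence: v_k = 1 + (v_{k-1} + v_{k+1})/2 for 1 ≤ k ≤ 102. The particular solution to v_k − (v_{k-1} + v_{k+1})/2 = 1 is v_k = −k^2. Adding homogeneous solution A + B k and matching boundaries gives v_k = k (103 − k). Substituting k = 32: v_32 = 32 · 71 = 2272.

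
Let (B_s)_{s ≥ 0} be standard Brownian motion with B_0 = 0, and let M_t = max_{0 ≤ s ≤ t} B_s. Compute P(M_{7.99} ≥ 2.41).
P(M_{7.99} ≥ 2.41) = 2·P(B_{7.99} ≥ 2.41) = 2(1 − Φ(2.41/√7.99)) ≈ 0.3939

By the reflection principle for Brownian motion, P(M_t ≥ a) = 2 · P(B_t ≥ a) for a ≥ 0. Since B_t ~ N(0, t), P(B_t ≥ 2.41) = 1 − Φ(2.41/√t) = 1 − Φ(2.41/√7.99) = 1 − Φ(0.8526). So
  P(M_{7.99} ≥ 2.41) = 2(1 − Φ(0.8526)) ≈ 0.3939.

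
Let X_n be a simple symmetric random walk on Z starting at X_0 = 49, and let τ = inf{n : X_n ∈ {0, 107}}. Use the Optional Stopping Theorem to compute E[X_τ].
E[X_τ] = 49

X_n is a martingale and τ is a bounded-mean stopping time (indeed τ is finite a.s. with bounded expectation since the walk is in a bounded region). By the OST, E[X_τ] = E[X_0] = 49. Equivalently: E[X_τ] = 107 · P(hit 107 first) + 0 · P(hit 0 first) = 107 · (49/107) = 49.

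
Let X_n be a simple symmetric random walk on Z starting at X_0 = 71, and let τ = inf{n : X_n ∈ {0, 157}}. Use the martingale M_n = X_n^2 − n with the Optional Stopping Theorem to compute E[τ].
E[τ] = 6106

M_n = X_n^2 − n is a martingale (since E[X_{n+1}^2 | F_n] = X_n^2 + 1). By OST (τ has finite mean in a bounded region), E[M_τ] = E[M_0] = X_0^2 − 0 = 71^2 = 5041. Also E[M_τ] = E[X_τ^2] − E[τ]. The walk exits at 0 or 157, with P(hit 157 first) = 71/157, so E[X_τ^2] = 157^2 · 71/157 + 0 = 11147. Thus E[τ] = E[X_τ^2] − E[M_τ] = 11147 − 5041 = 6106 = 71(157 − 71) = 6106.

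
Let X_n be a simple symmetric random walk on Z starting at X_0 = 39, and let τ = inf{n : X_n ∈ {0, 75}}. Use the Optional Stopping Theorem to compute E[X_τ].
E[X_τ] = 39

X_n is a martingale and τ is a bounded-mean stopping time (indeed τ is finite a.s. with bounded expectation since the walk is in a bounded region). By the OST, E[X_τ] = E[X_0] = 39. Equivalently: E[X_τ] = 75 · P(hit 75 first) + 0 · P(hit 0 first) = 75 · (39/75) = 39.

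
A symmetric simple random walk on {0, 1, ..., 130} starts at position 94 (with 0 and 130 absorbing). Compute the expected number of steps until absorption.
E[τ | X_0 = 94] = 3384

Let v_k = E[τ | X_0 = k]. Boundary: v_0 = v_130 = 0. Recurrence: v_k = 1 + (v_{k-1} + v_{k+1})/2 for 1 ≤ k ≤ 129. The particular solution to v_k − (v_{k-1} + v_{k+1})/2 = 1 is v_k = −k^2. Adding homogeneous solution A + B k and matching boundaries gives v_k = k (130 − k). Substituting k = 94: v_94 = 94 · 36 = 3384.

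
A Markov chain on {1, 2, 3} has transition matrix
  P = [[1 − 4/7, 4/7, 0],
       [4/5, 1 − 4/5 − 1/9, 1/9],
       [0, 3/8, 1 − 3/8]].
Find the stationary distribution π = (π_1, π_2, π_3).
π = (27/52, 135/364, 10/91)

This is a birth-death chain on three states, which satisfies detailed balance: π_1 · P_{12} = π_2 · P_{21} and π_2 · P_{23} = π_3 · P_{32}.
From π_1 · 4/7 = π_2 · 4/5: π_2/π_1 = (4/7)/(4/5) = 5/7.
From π_2 · 1/9 = π_3 · 3/8: π_3/π_2 = (1/9)/(3/8) = 8/27.
Take π_1 proportional to 1; then unnormalized π = (1, 5/7, 40/189). Normalize by dividing by the sum 52/27:
  π = (27/52, 135/364, 10/91).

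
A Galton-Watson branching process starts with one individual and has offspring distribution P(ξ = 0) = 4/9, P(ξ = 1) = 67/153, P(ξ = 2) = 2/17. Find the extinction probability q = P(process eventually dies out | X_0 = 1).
q = 1

Mean offspring μ = 0·4/9 + 1·67/153 + 2·2/17 = 103/153 ≤ 1. For μ ≤ 1 with offspring not concentrated at 1, the Galton-Watson process goes extinct almost surely, so q = 1.
(Algebraic check: The pgf is f(s) = 4/9 + 67/153·s + 2/17·s². The extinction probability q is the smallest fixed point of f in [0, 1]. Setting s = f(s):
  2/17·s² + (67/153 − 1)·s + 4/9 = 0
  2/17·s² − (4/9 + 2/17)·s + 4/9 = 0
which factors as (s − 1)·(2/17·s − 4/9) = 0, giving roots s = 1 and s = (4/9)/(2/17) = 34/9. Since 34/9 ≥ 1, the smallest root in [0, 1] is s = 1.)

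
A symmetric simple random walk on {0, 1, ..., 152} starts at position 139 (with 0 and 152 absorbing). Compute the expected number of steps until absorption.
E[τ | X_0 = 139] = 1807

Let v_k = E[τ | X_0 = k]. Boundary: v_0 = v_152 = 0. Recurrence: v_k = 1 + (v_{k-1} + v_{k+1})/2 for 1 ≤ k ≤ 151. The particular solution to v_k − (v_{k-1} + v_{k+1})/2 = 1 is v_k = −k^2. Adding homogeneous solution A + B k and matching boundaries gives v_k = k (152 − k). Substituting k = 139: v_139 = 139 · 13 = 1807.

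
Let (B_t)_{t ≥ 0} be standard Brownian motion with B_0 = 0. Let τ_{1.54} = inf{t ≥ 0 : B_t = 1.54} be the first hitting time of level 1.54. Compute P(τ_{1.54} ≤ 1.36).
P(τ_{1.54} ≤ 1.36) = 2(1 − Φ(1.54/√1.36)) = 2(1 − Φ(1.3205)) ≈ 0.1867

By the reflection principle for standard BM, P(τ_b ≤ t) = 2 · P(B_t ≥ b). Since B_t ~ N(0, t), P(B_t ≥ 1.54) = 1 − Φ(1.54/√t) = 1 − Φ(1.54/√1.36) = 1 − Φ(1.3205) ≈ 0.09333. Doubling: P(τ_{1.54} ≤ 1.36) ≈ 2 · 0.09333 = 0.18666 ≈ 0.1867.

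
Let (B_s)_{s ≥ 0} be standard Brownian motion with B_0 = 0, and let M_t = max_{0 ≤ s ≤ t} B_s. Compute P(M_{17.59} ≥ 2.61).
P(M_{17.59} ≥ 2.61) = 2·P(B_{17.59} ≥ 2.61) = 2(1 − Φ(2.61/√17.59)) ≈ 0.5337

By the reflection principle for Brownian motion, P(M_t ≥ a) = 2 · P(B_t ≥ a) for a ≥ 0. Since B_t ~ N(0, t), P(B_t ≥ 2.61) = 1 − Φ(2.61/√t) = 1 − Φ(2.61/√17.59) = 1 − Φ(0.6223). So
  P(M_{17.59} ≥ 2.61) = 2(1 − Φ(0.6223)) ≈ 0.5337.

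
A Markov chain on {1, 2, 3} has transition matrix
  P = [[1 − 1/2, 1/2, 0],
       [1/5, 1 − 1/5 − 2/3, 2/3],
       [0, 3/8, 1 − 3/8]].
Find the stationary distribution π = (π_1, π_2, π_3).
π = (18/143, 45/143, 80/143)

This is a birth-death chain on three states, which satisfies detailed balance: π_1 · P_{12} = π_2 · P_{21} and π_2 · P_{23} = π_3 · P_{32}.
From π_1 · 1/2 = π_2 · 1/5: π_2/π_1 = (1/2)/(1/5) = 5/2.
From π_2 · 2/3 = π_3 · 3/8: π_3/π_2 = (2/3)/(3/8) = 16/9.
Take π_1 proportional to 1; then unnormalized π = (1, 5/2, 40/9). Normalize by dividing by the sum 143/18:
  π = (18/143, 45/143, 80/143).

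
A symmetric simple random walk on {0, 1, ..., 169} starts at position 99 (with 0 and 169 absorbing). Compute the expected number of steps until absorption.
E[τ | X_0 = 99] = 6930

Let v_k = E[τ | X_0 = k]. Boundary: v_0 = v_169 = 0. Recurrence: v_k = 1 + (v_{k-1} + v_{k+1})/2 for 1 ≤ k ≤ 168. The particular solution to v_k − (v_{k-1} + v_{k+1})/2 = 1 is v_k = −k^2. Adding homogeneous solution A + B k and matching boundaries gives v_k = k (169 − k). Substituting k = 99: v_99 = 99 · 70 = 6930.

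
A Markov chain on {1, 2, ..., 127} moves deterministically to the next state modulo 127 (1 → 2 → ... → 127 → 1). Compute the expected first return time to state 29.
E[T_29 | X_0 = 29] = 127

The chain cycles deterministically, so starting at state 29 it returns in exactly 127 steps. Equivalently, the stationary distribution is uniform π_j = 1/127 for every state j, so by Kac's formula E[T_29] = 1/π_29 = 127.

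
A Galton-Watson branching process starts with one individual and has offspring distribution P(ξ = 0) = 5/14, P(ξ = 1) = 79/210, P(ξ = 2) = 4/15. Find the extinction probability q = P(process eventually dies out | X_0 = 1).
q = 1

Mean offspring μ = 0·5/14 + 1·79/210 + 2·4/15 = 191/210 ≤ 1. For μ ≤ 1 with offspring not concentrated at 1, the Galton-Watson process goes extinct almost surely, so q = 1.
(Algebraic check: The pgf is f(s) = 5/14 + 79/210·s + 4/15·s². The extinction probability q is the smallest fixed point of f in [0, 1]. Setting s = f(s):
  4/15·s² + (79/210 − 1)·s + 5/14 = 0
  4/15·s² − (5/14 + 4/15)·s + 5/14 = 0
which factors as (s − 1)·(4/15·s − 5/14) = 0, giving roots s = 1 and s = (5/14)/(4/15) = 75/56. Since 75/56 ≥ 1, the smallest root in [0, 1] is s = 1.)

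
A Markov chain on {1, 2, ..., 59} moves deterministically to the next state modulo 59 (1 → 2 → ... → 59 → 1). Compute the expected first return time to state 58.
E[T_58 | X_0 = 58] = 59

The chain cycles deterministically, so starting at state 58 it returns in exactly 59 steps. Equivalently, the stationary distribution is uniform π_j = 1/59 for every state j, so by Kac's formula E[T_58] = 1/π_58 = 59.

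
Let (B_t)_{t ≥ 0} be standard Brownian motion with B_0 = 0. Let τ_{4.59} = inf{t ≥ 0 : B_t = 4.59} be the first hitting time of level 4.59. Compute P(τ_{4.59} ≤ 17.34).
P(τ_{4.59} ≤ 17.34) = 2(1 − Φ(4.59/√17.34)) = 2(1 − Φ(1.1023)) ≈ 0.2703

By the reflection principle for standard BM, P(τ_b ≤ t) = 2 · P(B_t ≥ b). Since B_t ~ N(0, t), P(B_t ≥ 4.59) = 1 − Φ(4.59/√t) = 1 − Φ(4.59/√17.34) = 1 − Φ(1.1023) ≈ 0.13517. Doubling: P(τ_{4.59} ≤ 17.34) ≈ 2 · 0.13517 = 0.27034 ≈ 0.2703.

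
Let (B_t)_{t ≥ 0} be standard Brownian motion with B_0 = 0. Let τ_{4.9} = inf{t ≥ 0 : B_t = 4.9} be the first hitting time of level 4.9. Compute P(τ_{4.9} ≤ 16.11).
P(τ_{4.9} ≤ 16.11) = 2(1 − Φ(4.9/√16.11)) = 2(1 − Φ(1.2208)) ≈ 0.2222

By the reflection principle for standard BM, P(τ_b ≤ t) = 2 · P(B_t ≥ b). Since B_t ~ N(0, t), P(B_t ≥ 4.9) = 1 − Φ(4.9/√t) = 1 − Φ(4.9/√16.11) = 1 − Φ(1.2208) ≈ 0.11108. Doubling: P(τ_{4.9} ≤ 16.11) ≈ 2 · 0.11108 = 0.22216 ≈ 0.2222.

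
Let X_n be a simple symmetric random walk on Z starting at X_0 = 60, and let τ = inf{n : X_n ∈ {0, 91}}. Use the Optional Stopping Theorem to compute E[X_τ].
E[X_τ] = 60

X_n is a martingale and τ is a bounded-mean stopping time (indeed τ is finite a.s. with bounded expectation since the walk is in a bounded region). By the OST, E[X_τ] = E[X_0] = 60. Equivalently: E[X_τ] = 91 · P(hit 91 first) + 0 · P(hit 0 first) = 91 · (60/91) = 60.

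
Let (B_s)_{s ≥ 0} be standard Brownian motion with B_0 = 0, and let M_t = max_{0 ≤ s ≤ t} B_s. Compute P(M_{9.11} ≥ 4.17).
P(M_{9.11} ≥ 4.17) = 2·P(B_{9.11} ≥ 4.17) = 2(1 − Φ(4.17/√9.11)) ≈ 0.1671

By the reflection principle for Brownian motion, P(M_t ≥ a) = 2 · P(B_t ≥ a) for a ≥ 0. Since B_t ~ N(0, t), P(B_t ≥ 4.17) = 1 − Φ(4.17/√t) = 1 − Φ(4.17/√9.11) = 1 − Φ(1.3816). So
  P(M_{9.11} ≥ 4.17) = 2(1 − Φ(1.3816)) ≈ 0.1671.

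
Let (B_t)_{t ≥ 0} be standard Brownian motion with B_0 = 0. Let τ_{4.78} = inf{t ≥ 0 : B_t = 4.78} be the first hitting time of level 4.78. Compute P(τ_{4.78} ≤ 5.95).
P(τ_{4.78} ≤ 5.95) = 2(1 − Φ(4.78/√5.95)) = 2(1 − Φ(1.9596)) ≈ 0.0500

By the reflection principle for standard BM, P(τ_b ≤ t) = 2 · P(B_t ≥ b). Since B_t ~ N(0, t), P(B_t ≥ 4.78) = 1 − Φ(4.78/√t) = 1 − Φ(4.78/√5.95) = 1 − Φ(1.9596) ≈ 0.02502. Doubling: P(τ_{4.78} ≤ 5.95) ≈ 2 · 0.02502 = 0.05004 ≈ 0.0500.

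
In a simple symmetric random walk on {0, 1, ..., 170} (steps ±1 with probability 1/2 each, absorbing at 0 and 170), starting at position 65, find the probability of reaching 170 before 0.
P(hit 170 before 0) = 65/170 = 13/34

Let u_k = P(hit 170 before 0 | start at k). Then u_0 = 0, u_170 = 1, and u_k = u_{k-1}/2 + u_{k+1}/2 for 1 ≤ k ≤ 169. This harmonic recurrence is solved by u_k = k/170, giving u_65 = 65/170 = 13/34.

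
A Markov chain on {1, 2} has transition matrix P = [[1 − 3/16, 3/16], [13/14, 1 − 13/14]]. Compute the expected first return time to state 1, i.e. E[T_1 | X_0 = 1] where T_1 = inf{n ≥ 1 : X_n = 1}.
E[T_1 | X_0 = 1] = 1/π_1 = 125/104

For an irreducible recurrent Markov chain with stationary distribution π, E[T_i | X_0 = i] = 1/π_i (Kac's formula). Here π_1 = (13/14)/(3/16 + 13/14) = (13/14)/(125/112) = 104/125, so E[T_1 | X_0 = 1] = 1/π_1 = (3/16 + 13/14)/(13/14) = (125/112)/(13/14) = 125/104.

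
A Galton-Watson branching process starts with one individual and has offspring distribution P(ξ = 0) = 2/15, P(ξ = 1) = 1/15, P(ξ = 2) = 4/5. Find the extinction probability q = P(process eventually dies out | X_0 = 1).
q = 1/6

The pgf is f(s) = 2/15 + 1/15·s + 4/5·s². The extinction probability q is the smallest fixed point of f in [0, 1]. Setting s = f(s):
  4/5·s² + (1/15 − 1)·s + 2/15 = 0
  4/5·s² − (2/15 + 4/5)·s + 2/15 = 0
which factors as (s − 1)·(4/5·s − 2/15) = 0, giving roots s = 1 and s = (2/15)/(4/5) = 1/6.
Mean offspring μ = 1/15 + 2·4/5 = 5/3 > 1 (supercritical), so q < 1. The extinction probability is the smaller root: q = (2/15)/(4/5) = 1/6.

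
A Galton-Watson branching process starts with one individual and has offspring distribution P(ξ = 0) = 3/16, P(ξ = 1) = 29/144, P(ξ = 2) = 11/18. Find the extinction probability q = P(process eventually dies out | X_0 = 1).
q = 27/88

The pgf is f(s) = 3/16 + 29/144·s + 11/18·s². The extinction probability q is the smallest fixed point of f in [0, 1]. Setting s = f(s):
  11/18·s² + (29/144 − 1)·s + 3/16 = 0
  11/18·s² − (3/16 + 11/18)·s + 3/16 = 0
which factors as (s − 1)·(11/18·s − 3/16) = 0, giving roots s = 1 and s = (3/16)/(11/18) = 27/88.
Mean offspring μ = 29/144 + 2·11/18 = 205/144 > 1 (supercritical), so q < 1. The extinction probability is the smaller root: q = (3/16)/(11/18) = 27/88.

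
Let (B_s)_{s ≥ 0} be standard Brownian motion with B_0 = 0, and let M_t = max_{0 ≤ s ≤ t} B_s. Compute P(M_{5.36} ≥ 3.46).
P(M_{5.36} ≥ 3.46) = 2·P(B_{5.36} ≥ 3.46) = 2(1 − Φ(3.46/√5.36)) ≈ 0.1350

By the reflection principle for Brownian motion, P(M_t ≥ a) = 2 · P(B_t ≥ a) for a ≥ 0. Since B_t ~ N(0, t), P(B_t ≥ 3.46) = 1 − Φ(3.46/√t) = 1 − Φ(3.46/√5.36) = 1 − Φ(1.4945). So
  P(M_{5.36} ≥ 3.46) = 2(1 − Φ(1.4945)) ≈ 0.1350.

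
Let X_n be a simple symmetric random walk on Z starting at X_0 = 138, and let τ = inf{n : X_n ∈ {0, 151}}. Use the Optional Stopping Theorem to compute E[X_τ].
E[X_τ] = 138

X_n is a martingale and τ is a bounded-mean stopping time (indeed τ is finite a.s. with bounded expectation since the walk is in a bounded region). By the OST, E[X_τ] = E[X_0] = 138. Equivalently: E[X_τ] = 151 · P(hit 151 first) + 0 · P(hit 0 first) = 151 · (138/151) = 138.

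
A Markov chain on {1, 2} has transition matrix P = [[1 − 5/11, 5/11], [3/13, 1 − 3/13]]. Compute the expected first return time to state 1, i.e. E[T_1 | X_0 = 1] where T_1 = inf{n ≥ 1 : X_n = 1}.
E[T_1 | X_0 = 1] = 1/π_1 = 98/33

For an irreducible recurrent Markov chain with stationary distribution π, E[T_i | X_0 = i] = 1/π_i (Kac's formula). Here π_1 = (3/13)/(5/11 + 3/13) = (3/13)/(98/143) = 33/98, so E[T_1 | X_0 = 1] = 1/π_1 = (5/11 + 3/13)/(3/13) = (98/143)/(3/13) = 98/33.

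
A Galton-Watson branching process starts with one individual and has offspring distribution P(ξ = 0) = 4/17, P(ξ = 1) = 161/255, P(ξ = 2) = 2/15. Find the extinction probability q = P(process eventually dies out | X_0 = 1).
q = 1

Mean offspring μ = 0·4/17 + 1·161/255 + 2·2/15 = 229/255 ≤ 1. For μ ≤ 1 with offspring not concentrated at 1, the Galton-Watson process goes extinct almost surely, so q = 1.
(Algebraic check: The pgf is f(s) = 4/17 + 161/255·s + 2/15·s². The extinction probability q is the smallest fixed point of f in [0, 1]. Setting s = f(s):
  2/15·s² + (161/255 − 1)·s + 4/17 = 0
  2/15·s² − (4/17 + 2/15)·s + 4/17 = 0
which factors as (s − 1)·(2/15·s − 4/17) = 0, giving roots s = 1 and s = (4/17)/(2/15) = 30/17. Since 30/17 ≥ 1, the smallest root in [0, 1] is s = 1.)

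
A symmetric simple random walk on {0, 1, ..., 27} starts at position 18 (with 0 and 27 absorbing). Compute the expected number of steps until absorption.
E[τ | X_0 = 18] = 162

Let v_k = E[τ | X_0 = k]. Boundary: v_0 = v_27 = 0. Recurrence: v_k = 1 + (v_{k-1} + v_{k+1})/2 for 1 ≤ k ≤ 26. The particular solution to v_k − (v_{k-1} + v_{k+1})/2 = 1 is v_k = −k^2. Adding homogeneous solution A + B k and matching boundaries gives v_k = k (27 − k). Substituting k = 18: v_18 = 18 · 9 = 162.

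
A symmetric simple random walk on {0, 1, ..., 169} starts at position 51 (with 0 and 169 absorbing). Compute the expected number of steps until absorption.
E[τ | X_0 = 51] = 6018

Let v_k = E[τ | X_0 = k]. Boundary: v_0 = v_169 = 0. Recurrence: v_k = 1 + (v_{k-1} + v_{k+1})/2 for 1 ≤ k ≤ 168. The particular solution to v_k − (v_{k-1} + v_{k+1})/2 = 1 is v_k = −k^2. Adding homogeneous solution A + B k and matching boundaries gives v_k = k (169 − k). Substituting k = 51: v_51 = 51 · 118 = 6018.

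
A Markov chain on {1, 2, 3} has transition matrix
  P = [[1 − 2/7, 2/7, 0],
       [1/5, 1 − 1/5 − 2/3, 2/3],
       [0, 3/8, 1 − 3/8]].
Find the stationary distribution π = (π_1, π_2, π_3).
π = (63/313, 90/313, 160/313)

This is a birth-death chain on three states, which satisfies detailed balance: π_1 · P_{12} = π_2 · P_{21} and π_2 · P_{23} = π_3 · P_{32}.
From π_1 · 2/7 = π_2 · 1/5: π_2/π_1 = (2/7)/(1/5) = 10/7.
From π_2 · 2/3 = π_3 · 3/8: π_3/π_2 = (2/3)/(3/8) = 16/9.
Take π_1 proportional to 1; then unnormalized π = (1, 10/7, 160/63). Normalize by dividing by the sum 313/63:
  π = (63/313, 90/313, 160/313).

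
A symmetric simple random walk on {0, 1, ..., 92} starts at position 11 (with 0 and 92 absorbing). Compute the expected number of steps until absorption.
E[τ | X_0 = 11] = 891

Let v_k = E[τ | X_0 = k]. Boundary: v_0 = v_92 = 0. Recurrence: v_k = 1 + (v_{k-1} + v_{k+1})/2 for 1 ≤ k ≤ 91. The particular solution to v_k − (v_{k-1} + v_{k+1})/2 = 1 is v_k = −k^2. Adding homogeneous solution A + B k and matching boundaries gives v_k = k (92 − k). Substituting k = 11: v_11 = 11 · 81 = 891.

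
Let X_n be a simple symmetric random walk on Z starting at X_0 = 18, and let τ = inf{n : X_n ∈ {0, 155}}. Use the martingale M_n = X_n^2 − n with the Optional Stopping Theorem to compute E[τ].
E[τ] = 2466

M_n = X_n^2 − n is a martingale (since E[X_{n+1}^2 | F_n] = X_n^2 + 1). By OST (τ has finite mean in a bounded region), E[M_τ] = E[M_0] = X_0^2 − 0 = 18^2 = 324. Also E[M_τ] = E[X_τ^2] − E[τ]. The walk exits at 0 or 155, with P(hit 155 first) = 18/155, so E[X_τ^2] = 155^2 · 18/155 + 0 = 2790. Thus E[τ] = E[X_τ^2] − E[M_τ] = 2790 − 324 = 2466 = 18(155 − 18) = 2466.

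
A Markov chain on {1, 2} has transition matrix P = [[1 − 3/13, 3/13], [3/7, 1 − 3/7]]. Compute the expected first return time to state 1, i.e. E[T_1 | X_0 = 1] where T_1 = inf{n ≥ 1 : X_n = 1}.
E[T_1 | X_0 = 1] = 1/π_1 = 20/13

For an irreducible recurrent Markov chain with stationary distribution π, E[T_i | X_0 = i] = 1/π_i (Kac's formula). Here π_1 = (3/7)/(3/13 + 3/7) = (3/7)/(60/91) = 13/20, so E[T_1 | X_0 = 1] = 1/π_1 = (3/13 + 3/7)/(3/7) = (60/91)/(3/7) = 20/13.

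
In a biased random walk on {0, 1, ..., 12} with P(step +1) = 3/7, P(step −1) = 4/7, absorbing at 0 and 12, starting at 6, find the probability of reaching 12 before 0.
P(hit 12 before 0) = (1 − (4/3)^6) / (1 − (4/3)^12) = 729/4825

Let u_k denote P(reach 12 before 0 | start at k). Boundary: u_0 = 0, u_12 = 1. Recurrence: u_k = 3/7·u_{k+1} + 4/7·u_{k-1} for 1 ≤ k ≤ 11. Try u_k = A + B·r^k with r = q/p = (4/7)/(3/7) = 4/3. Substitution satisfies the recurrence; boundary conditions give:
  u_k = (1 − r^k) / (1 − r^N) = (1 − (4/3)^6) / (1 − (4/3)^12) = 729/4825.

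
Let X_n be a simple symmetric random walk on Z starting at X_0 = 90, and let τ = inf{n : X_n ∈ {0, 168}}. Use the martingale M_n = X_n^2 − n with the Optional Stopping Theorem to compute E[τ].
E[τ] = 7020

M_n = X_n^2 − n is a martingale (since E[X_{n+1}^2 | F_n] = X_n^2 + 1). By OST (τ has finite mean in a bounded region), E[M_τ] = E[M_0] = X_0^2 − 0 = 90^2 = 8100. Also E[M_τ] = E[X_τ^2] − E[τ]. The walk exits at 0 or 168, with P(hit 168 first) = 90/168, so E[X_τ^2] = 168^2 · 90/168 + 0 = 15120. Thus E[τ] = E[X_τ^2] − E[M_τ] = 15120 − 8100 = 7020 = 90(168 − 90) = 7020.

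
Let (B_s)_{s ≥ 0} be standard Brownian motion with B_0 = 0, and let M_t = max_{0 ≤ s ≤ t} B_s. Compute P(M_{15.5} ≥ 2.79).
P(M_{15.5} ≥ 2.79) = 2·P(B_{15.5} ≥ 2.79) = 2(1 − Φ(2.79/√15.5)) ≈ 0.4785

By the reflection principle for Brownian motion, P(M_t ≥ a) = 2 · P(B_t ≥ a) for a ≥ 0. Since B_t ~ N(0, t), P(B_t ≥ 2.79) = 1 − Φ(2.79/√t) = 1 − Φ(2.79/√15.5) = 1 − Φ(0.7087). So
  P(M_{15.5} ≥ 2.79) = 2(1 − Φ(0.7087)) ≈ 0.4785.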